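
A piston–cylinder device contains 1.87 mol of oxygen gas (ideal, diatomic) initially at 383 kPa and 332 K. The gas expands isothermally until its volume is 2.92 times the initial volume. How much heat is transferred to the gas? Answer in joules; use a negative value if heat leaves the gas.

5530 J

V₁ = nRT₁/P₁ = 1.87×8.314×332/383 = 13.5 L.
Isothermal: T stays 332 K; PV = const ⇒ V₂ = 39.4 L, P₂ = 131 kPa.
ΔU = 0 (ideal gas, T constant).
W = nRT ln(V₂/V₁) = 1.87×8.314×332×ln(2.92) = 5530 J.
Q = ΔU + W = 5530 J.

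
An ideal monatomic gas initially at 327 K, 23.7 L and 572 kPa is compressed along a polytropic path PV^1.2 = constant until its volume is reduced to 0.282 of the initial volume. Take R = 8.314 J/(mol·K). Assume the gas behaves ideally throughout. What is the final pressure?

2610 kPa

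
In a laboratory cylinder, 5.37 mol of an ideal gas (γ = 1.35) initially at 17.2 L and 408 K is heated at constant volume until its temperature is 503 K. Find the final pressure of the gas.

P₁ = nRT₁/V₁ = 5.37×8.314×408/17.2 = 1060 kPa.
Isochoric: V stays 17.2 L; P/T = const ⇒ T₂ = 503 K, P₂ = 1310 kPa.

1310 kPa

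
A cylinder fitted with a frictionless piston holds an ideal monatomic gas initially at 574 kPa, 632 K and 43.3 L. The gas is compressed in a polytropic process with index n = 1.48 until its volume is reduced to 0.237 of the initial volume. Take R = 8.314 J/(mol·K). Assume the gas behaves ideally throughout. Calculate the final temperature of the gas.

Polytropic n=1.48: T₂ = T₁(V₁/V₂)^(n−1) = 632×(4.22)^0.48 = 1260 K; P₂ = P₁(V₁/V₂)^n = 4830 kPa.

1260 K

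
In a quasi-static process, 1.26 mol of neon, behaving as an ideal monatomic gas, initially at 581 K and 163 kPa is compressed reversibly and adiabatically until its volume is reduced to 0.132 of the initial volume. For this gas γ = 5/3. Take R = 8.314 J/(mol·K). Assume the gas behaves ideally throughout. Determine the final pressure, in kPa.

V₁ = nRT₁/P₁ = 1.26×8.314×581/163 = 37.3 L.
Adiabatic: TV^(γ−1) = const ⇒ T₂ = 581×(7.58)^0.667 = 2240 K; PV^γ = const ⇒ P₂ = 4760 kPa.

4760 kPa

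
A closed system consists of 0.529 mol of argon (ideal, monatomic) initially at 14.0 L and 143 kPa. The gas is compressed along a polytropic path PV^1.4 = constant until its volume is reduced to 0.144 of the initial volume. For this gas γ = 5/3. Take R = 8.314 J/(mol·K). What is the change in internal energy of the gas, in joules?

T₁ = P₁V₁/(nR) = 143×14.0/(0.529×8.314) = 455 K.
Polytropic n=1.4: T₂ = T₁(V₁/V₂)^(n−1) = 455×(6.94)^0.40 = 988 K; P₂ = P₁(V₁/V₂)^n = 2160 kPa.
For an ideal gas ΔU = nCvΔT with Cv = (3/2)R = 12.5 J/(mol·K).
ΔU = 0.529×12.5×(988−455) = 3520 J.

3520 J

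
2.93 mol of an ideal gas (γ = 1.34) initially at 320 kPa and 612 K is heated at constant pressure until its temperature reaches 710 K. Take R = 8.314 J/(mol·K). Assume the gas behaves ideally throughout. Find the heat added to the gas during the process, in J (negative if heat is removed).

9410 J

V₁ = nRT₁/P₁ = 2.93×8.314×612/320 = 46.6 L.
Isobaric: P stays 320 kPa; V/T = const ⇒ T₂ = 710 K, V₂ = 54.0 L.
W = PΔV = 320×(54.0−46.6) kPa·L = 2390 J.
ΔU = nCvΔT = 2.93×24.5×(710−612) = 7020 J.
Q = ΔU + W = nCpΔT = 9410 J.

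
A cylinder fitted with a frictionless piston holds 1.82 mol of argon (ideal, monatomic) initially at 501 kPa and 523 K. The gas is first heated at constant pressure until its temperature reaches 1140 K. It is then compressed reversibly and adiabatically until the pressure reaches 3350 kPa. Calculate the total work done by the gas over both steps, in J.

-20100 J

V₁ = nRT₁/P₁ = 1.82×8.314×523/501 = 15.8 L.
Step 1 — Isobaric: P stays 501 kPa; V/T = const ⇒ T₂ = 1140 K, V₂ = 34.4 L.
W = PΔV = 501×(34.4−15.8) kPa·L = 9340 J.
ΔU = nCvΔT = 1.82×12.5×(1140−523) = 14000 J.
Q = ΔU + W = nCpΔT = 23300 J.
State after step 1: P = 501 kPa, V = 34.4 L, T = 1140 K.
Step 2 — Adiabatic: T₂/T₁ = (P₂/P₁)^((γ−1)/γ) ⇒ T₂ = 1140×(6.69)^0.400 = 2440 K; V₂ = 11.0 L.
ΔU = nCvΔT = 1.82×12.5×(2440−1140) = 29500 J.
Q = 0 for an adiabatic process, so W = −ΔU = -29500 J.
Net over both steps: W = -20100 J, Q = 23300 J, ΔU = 43500 J.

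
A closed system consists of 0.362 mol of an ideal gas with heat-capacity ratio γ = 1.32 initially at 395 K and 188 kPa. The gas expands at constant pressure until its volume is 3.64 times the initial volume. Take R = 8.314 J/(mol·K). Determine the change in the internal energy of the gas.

V₁ = nRT₁/P₁ = 0.362×8.314×395/188 = 6.32 L.
Isobaric: P stays 188 kPa; V/T = const ⇒ T₂ = 1440 K, V₂ = 23.0 L.
For an ideal gas ΔU = nCvΔT with Cv = R/(γ−1) = 26.0 J/(mol·K).
ΔU = 0.362×26.0×(1440−395) = 9810 J.

9810 J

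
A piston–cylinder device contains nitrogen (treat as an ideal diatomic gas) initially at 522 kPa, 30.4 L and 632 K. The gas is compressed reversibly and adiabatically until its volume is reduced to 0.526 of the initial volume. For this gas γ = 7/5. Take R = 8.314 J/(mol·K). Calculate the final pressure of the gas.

1280 kPa

Adiabatic: TV^(γ−1) = const ⇒ T₂ = 632×(1.90)^0.400 = 817 K; PV^γ = const ⇒ P₂ = 1280 kPa.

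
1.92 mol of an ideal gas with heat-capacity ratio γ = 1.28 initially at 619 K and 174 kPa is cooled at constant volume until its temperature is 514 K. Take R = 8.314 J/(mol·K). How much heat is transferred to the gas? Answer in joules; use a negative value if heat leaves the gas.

V₁ = nRT₁/P₁ = 1.92×8.314×619/174 = 56.8 L.
Isochoric: V stays 56.8 L; P/T = const ⇒ T₂ = 514 K, P₂ = 144 kPa.
W = 0 (no volume change).
ΔU = nCvΔT = 1.92×29.7×(514−619) = -5990 J.
Q = ΔU = -5990 J.

-5990 J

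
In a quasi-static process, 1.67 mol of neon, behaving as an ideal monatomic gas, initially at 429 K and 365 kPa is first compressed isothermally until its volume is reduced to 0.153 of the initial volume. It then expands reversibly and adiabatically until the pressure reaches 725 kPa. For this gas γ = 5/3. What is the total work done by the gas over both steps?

V₁ = nRT₁/P₁ = 1.67×8.314×429/365 = 16.3 L.
Step 1 — Isothermal: T stays 429 K; PV = const ⇒ V₂ = 2.50 L, P₂ = 2390 kPa.
ΔU = 0 (ideal gas, T constant).
W = nRT ln(V₂/V₁) = 1.67×8.314×429×ln(0.153) = -11200 J.
Q = ΔU + W = -11200 J.
State after step 1: P = 2390 kPa, V = 2.50 L, T = 429 K.
Step 2 — Adiabatic: T₂/T₁ = (P₂/P₁)^((γ−1)/γ) ⇒ T₂ = 429×(0.304)^0.400 = 266 K; V₂ = 5.10 L.
ΔU = nCvΔT = 1.67×12.5×(266−429) = -3390 J.
Q = 0 for an adiabatic process, so W = −ΔU = 3390 J.
Net over both steps: W = -7800 J, Q = -11200 J, ΔU = -3390 J.

-7800 J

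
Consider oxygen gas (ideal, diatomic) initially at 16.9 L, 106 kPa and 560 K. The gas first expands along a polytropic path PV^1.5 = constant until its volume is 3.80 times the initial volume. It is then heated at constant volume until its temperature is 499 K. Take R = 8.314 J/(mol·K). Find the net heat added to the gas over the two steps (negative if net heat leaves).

1260 J

n = P₁V₁/(RT₁) = 106×16.9/(8.314×560) = 0.385 mol.
Step 1 — Polytropic n=1.5: T₂ = T₁(V₁/V₂)^(n−1) = 560×(0.263)^0.50 = 287 K; P₂ = P₁(V₁/V₂)^n = 14.3 kPa.
W = (P₁V₁−P₂V₂)/(n−1) = (106×16.9−14.3×64.2)/0.50 = 1740 J.
ΔU = nCvΔT = 0.385×20.8×(287−560) = -2180 J.
Q = ΔU + W = -436 J.
State after step 1: P = 14.3 kPa, V = 64.2 L, T = 287 K.
Step 2 — Isochoric: V stays 64.2 L; P/T = const ⇒ T₂ = 499 K, P₂ = 24.9 kPa.
W = 0 (no volume change).
ΔU = nCvΔT = 0.385×20.8×(499−287) = 1690 J.
Q = ΔU = 1690 J.
Net over both steps: W = 1740 J, Q = 1260 J, ΔU = -488 J.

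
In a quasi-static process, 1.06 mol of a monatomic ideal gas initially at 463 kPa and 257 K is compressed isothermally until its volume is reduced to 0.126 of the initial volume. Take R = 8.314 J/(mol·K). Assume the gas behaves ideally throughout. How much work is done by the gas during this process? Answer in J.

V₁ = nRT₁/P₁ = 1.06×8.314×257/463 = 4.89 L.
Isothermal: T stays 257 K; PV = const ⇒ V₂ = 0.616 L, P₂ = 3670 kPa.
W = nRT ln(V₂/V₁) = 1.06×8.314×257×ln(0.126) = -4690 J.

-4690 J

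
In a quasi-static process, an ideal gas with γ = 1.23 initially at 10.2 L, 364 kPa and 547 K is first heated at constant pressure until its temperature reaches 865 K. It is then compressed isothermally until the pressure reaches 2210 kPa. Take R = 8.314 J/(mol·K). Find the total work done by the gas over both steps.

n = P₁V₁/(RT₁) = 364×10.2/(8.314×547) = 0.816 mol.
Step 1 — Isobaric: P stays 364 kPa; V/T = const ⇒ T₂ = 865 K, V₂ = 16.1 L.
W = PΔV = 364×(16.1−10.2) kPa·L = 2160 J.
ΔU = nCvΔT = 0.816×36.1×(865−547) = 9380 J.
Q = ΔU + W = nCpΔT = 11500 J.
State after step 1: P = 364 kPa, V = 16.1 L, T = 865 K.
Step 2 — Isothermal: T stays 865 K; PV = const ⇒ V₂ = 2.66 L, P₂ = 2210 kPa.
ΔU = 0 (ideal gas, T constant).
W = nRT ln(V₂/V₁) = 0.816×8.314×865×ln(0.165) = -10600 J.
Q = ΔU + W = -10600 J.
Net over both steps: W = -8430 J, Q = 954 J, ΔU = 9380 J.

-8430 J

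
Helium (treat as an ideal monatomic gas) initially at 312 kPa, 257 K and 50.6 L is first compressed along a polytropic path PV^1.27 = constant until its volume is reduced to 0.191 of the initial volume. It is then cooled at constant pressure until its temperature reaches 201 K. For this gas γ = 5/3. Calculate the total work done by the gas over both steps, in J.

n = P₁V₁/(RT₁) = 312×50.6/(8.314×257) = 7.39 mol.
Step 1 — Polytropic n=1.27: T₂ = T₁(V₁/V₂)^(n−1) = 257×(5.24)^0.27 = 402 K; P₂ = P₁(V₁/V₂)^n = 2550 kPa.
W = (P₁V₁−P₂V₂)/(n−1) = (312×50.6−2550×9.66)/0.27 = -33000 J.
ΔU = nCvΔT = 7.39×12.5×(402−257) = 13300 J.
Q = ΔU + W = -19600 J.
State after step 1: P = 2550 kPa, V = 9.66 L, T = 402 K.
Step 2 — Isobaric: P stays 2550 kPa; V/T = const ⇒ T₂ = 201 K, V₂ = 4.83 L.
W = PΔV = 2550×(4.83−9.66) kPa·L = -12300 J.
ΔU = nCvΔT = 7.39×12.5×(201−402) = -18500 J.
Q = ΔU + W = nCpΔT = -30800 J.
Net over both steps: W = -45300 J, Q = -50500 J, ΔU = -5160 J.

-45300 J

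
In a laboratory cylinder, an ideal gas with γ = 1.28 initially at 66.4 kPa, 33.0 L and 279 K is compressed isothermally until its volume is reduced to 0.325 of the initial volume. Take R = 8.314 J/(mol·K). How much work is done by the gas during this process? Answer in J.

n = P₁V₁/(RT₁) = 66.4×33.0/(8.314×279) = 0.945 mol.
Isothermal: T stays 279 K; PV = const ⇒ V₂ = 10.7 L, P₂ = 204 kPa.
W = nRT ln(V₂/V₁) = 0.945×8.314×279×ln(0.325) = -2460 J.

-2460 J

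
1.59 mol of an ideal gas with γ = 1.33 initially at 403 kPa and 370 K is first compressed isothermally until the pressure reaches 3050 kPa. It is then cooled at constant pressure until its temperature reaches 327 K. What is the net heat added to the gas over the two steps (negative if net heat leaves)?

-12200 J

V₁ = nRT₁/P₁ = 1.59×8.314×370/403 = 12.1 L.
Step 1 — Isothermal: T stays 370 K; PV = const ⇒ V₂ = 1.60 L, P₂ = 3050 kPa.
ΔU = 0 (ideal gas, T constant).
W = nRT ln(V₂/V₁) = 1.59×8.314×370×ln(0.132) = -9900 J.
Q = ΔU + W = -9900 J.
State after step 1: P = 3050 kPa, V = 1.60 L, T = 370 K.
Step 2 — Isobaric: P stays 3050 kPa; V/T = const ⇒ T₂ = 327 K, V₂ = 1.42 L.
W = PΔV = 3050×(1.42−1.60) kPa·L = -568 J.
ΔU = nCvΔT = 1.59×25.2×(327−370) = -1720 J.
Q = ΔU + W = nCpΔT = -2290 J.
Net over both steps: W = -10500 J, Q = -12200 J, ΔU = -1720 J.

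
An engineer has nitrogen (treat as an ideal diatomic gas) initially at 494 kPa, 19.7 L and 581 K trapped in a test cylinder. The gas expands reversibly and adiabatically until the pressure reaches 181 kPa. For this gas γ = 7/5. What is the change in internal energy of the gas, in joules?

n = P₁V₁/(RT₁) = 494×19.7/(8.314×581) = 2.01 mol.
Adiabatic: T₂/T₁ = (P₂/P₁)^((γ−1)/γ) ⇒ T₂ = 581×(0.366)^0.286 = 436 K; V₂ = 40.4 L.
For an ideal gas ΔU = nCvΔT with Cv = (5/2)R = 20.8 J/(mol·K).
ΔU = 2.01×20.8×(436−581) = -6070 J.

-6070 J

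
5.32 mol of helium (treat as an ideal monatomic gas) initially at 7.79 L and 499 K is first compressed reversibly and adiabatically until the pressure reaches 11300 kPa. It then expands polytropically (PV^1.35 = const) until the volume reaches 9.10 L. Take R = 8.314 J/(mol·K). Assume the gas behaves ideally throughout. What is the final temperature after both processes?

P₁ = nRT₁/V₁ = 5.32×8.314×499/7.79 = 2830 kPa.
Step 1 — Adiabatic: T₂/T₁ = (P₂/P₁)^((γ−1)/γ) ⇒ T₂ = 499×(3.99)^0.400 = 868 K; V₂ = 3.40 L.
ΔU = nCvΔT = 5.32×12.5×(868−499) = 24500 J.
Q = 0 for an adiabatic process, so W = −ΔU = -24500 J.
State after step 1: P = 11300 kPa, V = 3.40 L, T = 868 K.
Step 2 — Polytropic n=1.35: T₂ = T₁(V₁/V₂)^(n−1) = 868×(0.373)^0.35 = 615 K; P₂ = P₁(V₁/V₂)^n = 2990 kPa.
W = (P₁V₁−P₂V₂)/(n−1) = (11300×3.40−2990×9.10)/0.35 = 32000 J.
ΔU = nCvΔT = 5.32×12.5×(615−868) = -16800 J.
Q = ΔU + W = 15200 J.
Net over both steps: W = 7520 J, Q = 15200 J, ΔU = 7670 J.

615 K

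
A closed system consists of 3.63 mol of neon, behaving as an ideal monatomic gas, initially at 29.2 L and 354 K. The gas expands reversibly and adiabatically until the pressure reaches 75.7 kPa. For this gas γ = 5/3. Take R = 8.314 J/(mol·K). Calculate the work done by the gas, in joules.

P₁ = nRT₁/V₁ = 3.63×8.314×354/29.2 = 366 kPa.
Adiabatic: T₂/T₁ = (P₂/P₁)^((γ−1)/γ) ⇒ T₂ = 354×(0.207)^0.400 = 188 K; V₂ = 75.1 L.
ΔU = nCvΔT = 3.63×12.5×(188−354) = -7490 J.
Q = 0 for an adiabatic process, so W = −ΔU = 7490 J.

7490 J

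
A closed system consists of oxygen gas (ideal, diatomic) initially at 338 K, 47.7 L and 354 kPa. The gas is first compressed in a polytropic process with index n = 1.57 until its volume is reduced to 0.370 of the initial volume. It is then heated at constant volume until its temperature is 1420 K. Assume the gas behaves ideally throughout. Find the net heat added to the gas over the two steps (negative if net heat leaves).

n = P₁V₁/(RT₁) = 354×47.7/(8.314×338) = 6.01 mol.
Step 1 — Polytropic n=1.57: T₂ = T₁(V₁/V₂)^(n−1) = 338×(2.70)^0.57 = 596 K; P₂ = P₁(V₁/V₂)^n = 1690 kPa.
W = (P₁V₁−P₂V₂)/(n−1) = (354×47.7−1690×17.6)/0.57 = -22600 J.
ΔU = nCvΔT = 6.01×20.8×(596−338) = 32200 J.
Q = ΔU + W = 9600 J.
State after step 1: P = 1690 kPa, V = 17.6 L, T = 596 K.
Step 2 — Isochoric: V stays 17.6 L; P/T = const ⇒ T₂ = 1420 K, P₂ = 4020 kPa.
W = 0 (no volume change).
ΔU = nCvΔT = 6.01×20.8×(1420−596) = 103000 J.
Q = ΔU = 103000 J.
Net over both steps: W = -22600 J, Q = 113000 J, ΔU = 135000 J.

113000 J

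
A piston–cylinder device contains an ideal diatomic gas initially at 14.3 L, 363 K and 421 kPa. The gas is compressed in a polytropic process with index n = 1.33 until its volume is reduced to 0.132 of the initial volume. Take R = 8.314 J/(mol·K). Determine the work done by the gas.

-17300 J

n = P₁V₁/(RT₁) = 421×14.3/(8.314×363) = 1.99 mol.
Polytropic n=1.33: T₂ = T₁(V₁/V₂)^(n−1) = 363×(7.58)^0.33 = 708 K; P₂ = P₁(V₁/V₂)^n = 6220 kPa.
W = (P₁V₁−P₂V₂)/(n−1) = (421×14.3−6220×1.89)/0.33 = -17300 J.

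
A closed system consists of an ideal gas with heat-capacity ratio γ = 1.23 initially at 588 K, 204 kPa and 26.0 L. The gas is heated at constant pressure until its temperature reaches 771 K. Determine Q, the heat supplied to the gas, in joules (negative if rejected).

8830 J

n = P₁V₁/(RT₁) = 204×26.0/(8.314×588) = 1.08 mol.
Isobaric: P stays 204 kPa; V/T = const ⇒ T₂ = 771 K, V₂ = 34.1 L.
W = PΔV = 204×(34.1−26.0) kPa·L = 1650 J.
ΔU = nCvΔT = 1.08×36.1×(771−588) = 7180 J.
Q = ΔU + W = nCpΔT = 8830 J.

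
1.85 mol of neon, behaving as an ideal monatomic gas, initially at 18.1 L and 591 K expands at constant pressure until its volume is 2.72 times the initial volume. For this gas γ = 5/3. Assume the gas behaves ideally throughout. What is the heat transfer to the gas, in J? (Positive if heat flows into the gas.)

39100 J

P₁ = nRT₁/V₁ = 1.85×8.314×591/18.1 = 502 kPa.
Isobaric: P stays 502 kPa; V/T = const ⇒ T₂ = 1610 K, V₂ = 49.2 L.
W = PΔV = 502×(49.2−18.1) kPa·L = 15600 J.
ΔU = nCvΔT = 1.85×12.5×(1610−591) = 23500 J.
Q = ΔU + W = nCpΔT = 39100 J.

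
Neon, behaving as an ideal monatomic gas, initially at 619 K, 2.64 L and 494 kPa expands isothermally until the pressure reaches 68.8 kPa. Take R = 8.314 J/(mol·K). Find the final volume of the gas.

Isothermal: T stays 619 K; PV = const ⇒ V₂ = 19.0 L, P₂ = 68.8 kPa.

19.0 L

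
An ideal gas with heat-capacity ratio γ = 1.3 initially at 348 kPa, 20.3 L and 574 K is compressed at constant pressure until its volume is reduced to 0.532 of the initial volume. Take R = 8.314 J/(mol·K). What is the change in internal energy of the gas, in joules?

-11000 J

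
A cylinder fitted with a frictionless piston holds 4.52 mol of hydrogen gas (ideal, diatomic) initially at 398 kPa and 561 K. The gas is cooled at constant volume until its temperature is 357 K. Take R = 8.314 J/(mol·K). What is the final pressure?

253 kPa

V₁ = nRT₁/P₁ = 4.52×8.314×561/398 = 53.0 L.
Isochoric: V stays 53.0 L; P/T = const ⇒ T₂ = 357 K, P₂ = 253 kPa.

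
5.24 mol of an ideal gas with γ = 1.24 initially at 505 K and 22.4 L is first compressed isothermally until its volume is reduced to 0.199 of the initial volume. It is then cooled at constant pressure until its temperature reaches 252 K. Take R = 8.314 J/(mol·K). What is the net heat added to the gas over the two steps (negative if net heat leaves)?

-92500 J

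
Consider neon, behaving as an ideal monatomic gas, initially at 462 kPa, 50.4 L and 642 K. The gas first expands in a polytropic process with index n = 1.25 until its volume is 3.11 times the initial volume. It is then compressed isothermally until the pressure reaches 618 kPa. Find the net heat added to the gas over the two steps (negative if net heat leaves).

-15600 J

n = P₁V₁/(RT₁) = 462×50.4/(8.314×642) = 4.36 mol.
Step 1 — Polytropic n=1.25: T₂ = T₁(V₁/V₂)^(n−1) = 642×(0.322)^0.25 = 483 K; P₂ = P₁(V₁/V₂)^n = 112 kPa.
W = (P₁V₁−P₂V₂)/(n−1) = (462×50.4−112×157)/0.25 = 23000 J.
ΔU = nCvΔT = 4.36×12.5×(483−642) = -8630 J.
Q = ΔU + W = 14400 J.
State after step 1: P = 112 kPa, V = 157 L, T = 483 K.
Step 2 — Isothermal: T stays 483 K; PV = const ⇒ V₂ = 28.4 L, P₂ = 618 kPa.
ΔU = 0 (ideal gas, T constant).
W = nRT ln(V₂/V₁) = 4.36×8.314×483×ln(0.181) = -30000 J.
Q = ΔU + W = -30000 J.
Net over both steps: W = -6970 J, Q = -15600 J, ΔU = -8630 J.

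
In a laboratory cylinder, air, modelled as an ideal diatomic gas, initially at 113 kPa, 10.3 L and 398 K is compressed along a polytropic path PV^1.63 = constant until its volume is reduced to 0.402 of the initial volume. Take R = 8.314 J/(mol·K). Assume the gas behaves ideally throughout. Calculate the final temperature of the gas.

Polytropic n=1.63: T₂ = T₁(V₁/V₂)^(n−1) = 398×(2.49)^0.63 = 707 K; P₂ = P₁(V₁/V₂)^n = 499 kPa.

707 K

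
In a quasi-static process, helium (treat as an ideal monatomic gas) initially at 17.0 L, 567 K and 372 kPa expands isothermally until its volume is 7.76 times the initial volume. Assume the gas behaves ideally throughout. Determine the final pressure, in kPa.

47.9 kPa

Isothermal: T stays 567 K; PV = const ⇒ V₂ = 132 L, P₂ = 47.9 kPa.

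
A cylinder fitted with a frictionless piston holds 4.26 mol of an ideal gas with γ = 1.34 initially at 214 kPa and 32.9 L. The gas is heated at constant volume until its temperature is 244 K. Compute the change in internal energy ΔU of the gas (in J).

T₁ = P₁V₁/(nR) = 214×32.9/(4.26×8.314) = 199 K.
Isochoric: V stays 32.9 L; P/T = const ⇒ T₂ = 244 K, P₂ = 263 kPa.
For an ideal gas ΔU = nCvΔT with Cv = R/(γ−1) = 24.5 J/(mol·K).
ΔU = 4.26×24.5×(244−199) = 4710 J.

4710 J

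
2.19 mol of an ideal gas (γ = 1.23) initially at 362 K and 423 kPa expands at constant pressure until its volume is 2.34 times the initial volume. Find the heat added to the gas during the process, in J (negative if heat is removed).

47200 J

V₁ = nRT₁/P₁ = 2.19×8.314×362/423 = 15.6 L.
Isobaric: P stays 423 kPa; V/T = const ⇒ T₂ = 847 K, V₂ = 36.5 L.
W = PΔV = 423×(36.5−15.6) kPa·L = 8830 J.
ΔU = nCvΔT = 2.19×36.1×(847−362) = 38400 J.
Q = ΔU + W = nCpΔT = 47200 J.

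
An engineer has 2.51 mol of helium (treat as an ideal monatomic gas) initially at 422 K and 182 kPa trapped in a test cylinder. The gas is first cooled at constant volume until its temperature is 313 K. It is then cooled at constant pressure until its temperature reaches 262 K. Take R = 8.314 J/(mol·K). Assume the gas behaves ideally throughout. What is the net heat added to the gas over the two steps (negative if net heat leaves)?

V₁ = nRT₁/P₁ = 2.51×8.314×422/182 = 48.4 L.
Step 1 — Isochoric: V stays 48.4 L; P/T = const ⇒ T₂ = 313 K, P₂ = 135 kPa.
W = 0 (no volume change).
ΔU = nCvΔT = 2.51×12.5×(313−422) = -3410 J.
Q = ΔU = -3410 J.
State after step 1: P = 135 kPa, V = 48.4 L, T = 313 K.
Step 2 — Isobaric: P stays 135 kPa; V/T = const ⇒ T₂ = 262 K, V₂ = 40.5 L.
W = PΔV = 135×(40.5−48.4) kPa·L = -1060 J.
ΔU = nCvΔT = 2.51×12.5×(262−313) = -1600 J.
Q = ΔU + W = nCpΔT = -2660 J.
Net over both steps: W = -1060 J, Q = -6070 J, ΔU = -5010 J.

-6070 J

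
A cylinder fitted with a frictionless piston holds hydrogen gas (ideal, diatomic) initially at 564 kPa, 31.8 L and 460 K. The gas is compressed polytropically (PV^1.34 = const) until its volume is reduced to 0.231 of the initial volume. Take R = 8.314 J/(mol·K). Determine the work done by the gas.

-34100 J

n = P₁V₁/(RT₁) = 564×31.8/(8.314×460) = 4.69 mol.
Polytropic n=1.34: T₂ = T₁(V₁/V₂)^(n−1) = 460×(4.33)^0.34 = 757 K; P₂ = P₁(V₁/V₂)^n = 4020 kPa.
W = (P₁V₁−P₂V₂)/(n−1) = (564×31.8−4020×7.35)/0.34 = -34100 J.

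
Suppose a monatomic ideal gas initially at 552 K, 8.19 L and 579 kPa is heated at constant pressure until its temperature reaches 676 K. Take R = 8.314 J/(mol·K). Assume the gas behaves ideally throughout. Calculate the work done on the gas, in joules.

-1070 J

n = P₁V₁/(RT₁) = 579×8.19/(8.314×552) = 1.03 mol.
Isobaric: P stays 579 kPa; V/T = const ⇒ T₂ = 676 K, V₂ = 10.0 L.
W = PΔV = 579×(10.0−8.19) kPa·L = 1070 J.
Work done on the gas = −W_by = -1070 J.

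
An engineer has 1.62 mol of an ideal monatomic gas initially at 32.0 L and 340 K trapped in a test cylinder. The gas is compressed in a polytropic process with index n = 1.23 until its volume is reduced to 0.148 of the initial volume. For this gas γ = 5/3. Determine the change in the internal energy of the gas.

3790 J

P₁ = nRT₁/V₁ = 1.62×8.314×340/32.0 = 143 kPa.
Polytropic n=1.23: T₂ = T₁(V₁/V₂)^(n−1) = 340×(6.76)^0.23 = 528 K; P₂ = P₁(V₁/V₂)^n = 1500 kPa.
For an ideal gas ΔU = nCvΔT with Cv = (3/2)R = 12.5 J/(mol·K).
ΔU = 1.62×12.5×(528−340) = 3790 J.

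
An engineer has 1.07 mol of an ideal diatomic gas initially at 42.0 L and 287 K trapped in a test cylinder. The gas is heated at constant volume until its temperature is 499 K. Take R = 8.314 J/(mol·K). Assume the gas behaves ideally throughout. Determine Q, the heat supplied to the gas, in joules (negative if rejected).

P₁ = nRT₁/V₁ = 1.07×8.314×287/42.0 = 60.8 kPa.
Isochoric: V stays 42.0 L; P/T = const ⇒ T₂ = 499 K, P₂ = 106 kPa.
W = 0 (no volume change).
ΔU = nCvΔT = 1.07×20.8×(499−287) = 4710 J.
Q = ΔU = 4710 J.

4710 J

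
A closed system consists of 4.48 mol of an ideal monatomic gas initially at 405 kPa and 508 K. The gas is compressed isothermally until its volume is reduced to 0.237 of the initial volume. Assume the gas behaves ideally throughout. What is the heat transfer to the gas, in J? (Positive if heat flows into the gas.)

-27200 J

V₁ = nRT₁/P₁ = 4.48×8.314×508/405 = 46.7 L.
Isothermal: T stays 508 K; PV = const ⇒ V₂ = 11.1 L, P₂ = 1710 kPa.
ΔU = 0 (ideal gas, T constant).
W = nRT ln(V₂/V₁) = 4.48×8.314×508×ln(0.237) = -27200 J.
Q = ΔU + W = -27200 J.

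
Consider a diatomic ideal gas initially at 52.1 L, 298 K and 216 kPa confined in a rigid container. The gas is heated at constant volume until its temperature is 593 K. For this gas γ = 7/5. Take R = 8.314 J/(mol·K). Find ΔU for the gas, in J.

27900 J

n = P₁V₁/(RT₁) = 216×52.1/(8.314×298) = 4.54 mol.
Isochoric: V stays 52.1 L; P/T = const ⇒ T₂ = 593 K, P₂ = 430 kPa.
For an ideal gas ΔU = nCvΔT with Cv = (5/2)R = 20.8 J/(mol·K).
ΔU = 4.54×20.8×(593−298) = 27900 J.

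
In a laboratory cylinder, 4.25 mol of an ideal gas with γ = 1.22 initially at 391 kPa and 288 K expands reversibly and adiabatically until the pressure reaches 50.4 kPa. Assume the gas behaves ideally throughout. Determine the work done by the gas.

14300 J

V₁ = nRT₁/P₁ = 4.25×8.314×288/391 = 26.0 L.
Adiabatic: T₂/T₁ = (P₂/P₁)^((γ−1)/γ) ⇒ T₂ = 288×(0.129)^0.180 = 199 K; V₂ = 140 L.
ΔU = nCvΔT = 4.25×37.8×(199−288) = -14300 J.
Q = 0 for an adiabatic process, so W = −ΔU = 14300 J.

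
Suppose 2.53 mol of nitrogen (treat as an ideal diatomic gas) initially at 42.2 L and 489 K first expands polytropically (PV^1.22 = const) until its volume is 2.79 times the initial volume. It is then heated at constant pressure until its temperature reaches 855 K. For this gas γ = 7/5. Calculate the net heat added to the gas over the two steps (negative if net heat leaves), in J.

P₁ = nRT₁/V₁ = 2.53×8.314×489/42.2 = 244 kPa.
Step 1 — Polytropic n=1.22: T₂ = T₁(V₁/V₂)^(n−1) = 489×(0.358)^0.22 = 390 K; P₂ = P₁(V₁/V₂)^n = 69.7 kPa.
W = (P₁V₁−P₂V₂)/(n−1) = (244×42.2−69.7×118)/0.22 = 9450 J.
ΔU = nCvΔT = 2.53×20.8×(390−489) = -5200 J.
Q = ΔU + W = 4250 J.
State after step 1: P = 69.7 kPa, V = 118 L, T = 390 K.
Step 2 — Isobaric: P stays 69.7 kPa; V/T = const ⇒ T₂ = 855 K, V₂ = 258 L.
W = PΔV = 69.7×(258−118) kPa·L = 9780 J.
ΔU = nCvΔT = 2.53×20.8×(855−390) = 24400 J.
Q = ΔU + W = nCpΔT = 34200 J.
Net over both steps: W = 19200 J, Q = 38500 J, ΔU = 19200 J.

38500 J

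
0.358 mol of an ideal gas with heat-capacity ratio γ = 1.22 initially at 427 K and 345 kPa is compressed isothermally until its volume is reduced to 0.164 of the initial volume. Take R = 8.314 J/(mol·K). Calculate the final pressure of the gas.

2100 kPa

V₁ = nRT₁/P₁ = 0.358×8.314×427/345 = 3.68 L.
Isothermal: T stays 427 K; PV = const ⇒ V₂ = 0.604 L, P₂ = 2100 kPa.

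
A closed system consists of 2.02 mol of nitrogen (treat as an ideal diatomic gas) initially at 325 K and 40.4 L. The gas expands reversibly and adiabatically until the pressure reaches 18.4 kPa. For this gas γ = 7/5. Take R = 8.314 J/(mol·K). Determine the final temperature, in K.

184 K

P₁ = nRT₁/V₁ = 2.02×8.314×325/40.4 = 135 kPa.
Adiabatic: T₂/T₁ = (P₂/P₁)^((γ−1)/γ) ⇒ T₂ = 325×(0.136)^0.286 = 184 K; V₂ = 168 L.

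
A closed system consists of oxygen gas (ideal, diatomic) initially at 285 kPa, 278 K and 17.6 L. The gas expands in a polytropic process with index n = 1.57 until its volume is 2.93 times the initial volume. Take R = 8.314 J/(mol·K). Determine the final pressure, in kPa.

52.7 kPa

Polytropic n=1.57: T₂ = T₁(V₁/V₂)^(n−1) = 278×(0.341)^0.57 = 151 K; P₂ = P₁(V₁/V₂)^n = 52.7 kPa.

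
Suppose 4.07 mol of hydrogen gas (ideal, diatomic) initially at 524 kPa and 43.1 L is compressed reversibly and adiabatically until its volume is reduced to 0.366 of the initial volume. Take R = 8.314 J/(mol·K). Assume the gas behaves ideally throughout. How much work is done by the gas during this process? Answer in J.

-27900 J

T₁ = P₁V₁/(nR) = 524×43.1/(4.07×8.314) = 667 K.
Adiabatic: TV^(γ−1) = const ⇒ T₂ = 667×(2.73)^0.400 = 998 K; PV^γ = const ⇒ P₂ = 2140 kPa.
ΔU = nCvΔT = 4.07×20.8×(998−667) = 27900 J.
Q = 0 for an adiabatic process, so W = −ΔU = -27900 J.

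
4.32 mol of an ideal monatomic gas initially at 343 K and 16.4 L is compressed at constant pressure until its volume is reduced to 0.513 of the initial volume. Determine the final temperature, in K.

176 K

P₁ = nRT₁/V₁ = 4.32×8.314×343/16.4 = 751 kPa.
Isobaric: P stays 751 kPa; V/T = const ⇒ T₂ = 176 K, V₂ = 8.41 L.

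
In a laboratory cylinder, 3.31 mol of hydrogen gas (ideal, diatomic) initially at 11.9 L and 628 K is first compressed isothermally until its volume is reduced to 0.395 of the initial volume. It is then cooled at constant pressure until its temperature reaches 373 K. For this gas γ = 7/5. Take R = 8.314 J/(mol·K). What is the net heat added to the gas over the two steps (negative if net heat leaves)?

P₁ = nRT₁/V₁ = 3.31×8.314×628/11.9 = 1450 kPa.
Step 1 — Isothermal: T stays 628 K; PV = const ⇒ V₂ = 4.70 L, P₂ = 3680 kPa.
ΔU = 0 (ideal gas, T constant).
W = nRT ln(V₂/V₁) = 3.31×8.314×628×ln(0.395) = -16100 J.
Q = ΔU + W = -16100 J.
State after step 1: P = 3680 kPa, V = 4.70 L, T = 628 K.
Step 2 — Isobaric: P stays 3680 kPa; V/T = const ⇒ T₂ = 373 K, V₂ = 2.79 L.
W = PΔV = 3680×(2.79−4.70) kPa·L = -7020 J.
ΔU = nCvΔT = 3.31×20.8×(373−628) = -17500 J.
Q = ΔU + W = nCpΔT = -24600 J.
Net over both steps: W = -23100 J, Q = -40600 J, ΔU = -17500 J.

-40600 J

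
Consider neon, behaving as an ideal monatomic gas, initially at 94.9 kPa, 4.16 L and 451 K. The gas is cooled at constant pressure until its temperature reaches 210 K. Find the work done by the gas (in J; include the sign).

-211 J

n = P₁V₁/(RT₁) = 94.9×4.16/(8.314×451) = 0.105 mol.
Isobaric: P stays 94.9 kPa; V/T = const ⇒ T₂ = 210 K, V₂ = 1.94 L.
W = PΔV = 94.9×(1.94−4.16) kPa·L = -211 J.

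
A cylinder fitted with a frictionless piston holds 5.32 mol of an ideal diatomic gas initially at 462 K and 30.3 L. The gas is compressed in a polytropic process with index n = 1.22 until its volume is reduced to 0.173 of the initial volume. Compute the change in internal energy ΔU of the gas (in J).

24100 J

P₁ = nRT₁/V₁ = 5.32×8.314×462/30.3 = 674 kPa.
Polytropic n=1.22: T₂ = T₁(V₁/V₂)^(n−1) = 462×(5.78)^0.22 = 680 K; P₂ = P₁(V₁/V₂)^n = 5730 kPa.
For an ideal gas ΔU = nCvΔT with Cv = (5/2)R = 20.8 J/(mol·K).
ΔU = 5.32×20.8×(680−462) = 24100 J.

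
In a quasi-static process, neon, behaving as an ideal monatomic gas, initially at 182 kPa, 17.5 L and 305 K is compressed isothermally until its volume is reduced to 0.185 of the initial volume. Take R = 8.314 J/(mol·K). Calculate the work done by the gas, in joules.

n = P₁V₁/(RT₁) = 182×17.5/(8.314×305) = 1.26 mol.
Isothermal: T stays 305 K; PV = const ⇒ V₂ = 3.24 L, P₂ = 984 kPa.
W = nRT ln(V₂/V₁) = 1.26×8.314×305×ln(0.185) = -5370 J.

-5370 J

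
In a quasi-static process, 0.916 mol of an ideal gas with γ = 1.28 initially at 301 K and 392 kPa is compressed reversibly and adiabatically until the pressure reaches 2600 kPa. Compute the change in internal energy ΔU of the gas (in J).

4200 J

V₁ = nRT₁/P₁ = 0.916×8.314×301/392 = 5.85 L.
Adiabatic: T₂/T₁ = (P₂/P₁)^((γ−1)/γ) ⇒ T₂ = 301×(6.63)^0.219 = 455 K; V₂ = 1.33 L.
For an ideal gas ΔU = nCvΔT with Cv = R/(γ−1) = 29.7 J/(mol·K).
ΔU = 0.916×29.7×(455−301) = 4200 J.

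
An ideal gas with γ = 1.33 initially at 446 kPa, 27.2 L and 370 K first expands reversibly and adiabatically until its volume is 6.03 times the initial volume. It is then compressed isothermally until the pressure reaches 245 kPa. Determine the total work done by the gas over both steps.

n = P₁V₁/(RT₁) = 446×27.2/(8.314×370) = 3.94 mol.
Step 1 — Adiabatic: TV^(γ−1) = const ⇒ T₂ = 370×(0.166)^0.330 = 205 K; PV^γ = const ⇒ P₂ = 40.9 kPa.
ΔU = nCvΔT = 3.94×25.2×(205−370) = -16400 J.
Q = 0 for an adiabatic process, so W = −ΔU = 16400 J.
State after step 1: P = 40.9 kPa, V = 164 L, T = 205 K.
Step 2 — Isothermal: T stays 205 K; PV = const ⇒ V₂ = 27.4 L, P₂ = 245 kPa.
ΔU = 0 (ideal gas, T constant).
W = nRT ln(V₂/V₁) = 3.94×8.314×205×ln(0.167) = -12000 J.
Q = ΔU + W = -12000 J.
Net over both steps: W = 4440 J, Q = -12000 J, ΔU = -16400 J.

4440 J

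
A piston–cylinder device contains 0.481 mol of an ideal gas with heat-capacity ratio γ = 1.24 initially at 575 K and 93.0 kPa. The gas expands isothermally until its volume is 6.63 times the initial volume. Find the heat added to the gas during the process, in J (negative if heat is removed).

V₁ = nRT₁/P₁ = 0.481×8.314×575/93.0 = 24.7 L.
Isothermal: T stays 575 K; PV = const ⇒ V₂ = 164 L, P₂ = 14.0 kPa.
ΔU = 0 (ideal gas, T constant).
W = nRT ln(V₂/V₁) = 0.481×8.314×575×ln(6.63) = 4350 J.
Q = ΔU + W = 4350 J.

4350 J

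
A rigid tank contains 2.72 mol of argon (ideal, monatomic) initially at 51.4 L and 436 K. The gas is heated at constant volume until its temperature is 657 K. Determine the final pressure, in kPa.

P₁ = nRT₁/V₁ = 2.72×8.314×436/51.4 = 192 kPa.
Isochoric: V stays 51.4 L; P/T = const ⇒ T₂ = 657 K, P₂ = 289 kPa.

289 kPa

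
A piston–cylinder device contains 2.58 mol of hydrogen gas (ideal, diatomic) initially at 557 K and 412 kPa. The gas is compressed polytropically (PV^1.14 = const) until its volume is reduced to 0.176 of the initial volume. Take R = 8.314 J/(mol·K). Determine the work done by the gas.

-23500 J

V₁ = nRT₁/P₁ = 2.58×8.314×557/412 = 29.0 L.
Polytropic n=1.14: T₂ = T₁(V₁/V₂)^(n−1) = 557×(5.68)^0.14 = 710 K; P₂ = P₁(V₁/V₂)^n = 2990 kPa.
W = (P₁V₁−P₂V₂)/(n−1) = (412×29.0−2990×5.10)/0.14 = -23500 J.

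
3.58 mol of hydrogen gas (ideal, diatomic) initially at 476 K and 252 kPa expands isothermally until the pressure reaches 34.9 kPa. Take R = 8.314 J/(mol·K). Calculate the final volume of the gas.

406 L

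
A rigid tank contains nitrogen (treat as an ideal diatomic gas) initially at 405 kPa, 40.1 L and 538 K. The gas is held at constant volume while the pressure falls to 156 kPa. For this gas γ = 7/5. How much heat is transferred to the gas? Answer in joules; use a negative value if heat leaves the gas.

n = P₁V₁/(RT₁) = 405×40.1/(8.314×538) = 3.63 mol.
Isochoric: V stays 40.1 L; P/T = const ⇒ T₂ = 207 K, P₂ = 156 kPa.
W = 0 (no volume change).
ΔU = nCvΔT = 3.63×20.8×(207−538) = -25000 J.
Q = ΔU = -25000 J.

-25000 J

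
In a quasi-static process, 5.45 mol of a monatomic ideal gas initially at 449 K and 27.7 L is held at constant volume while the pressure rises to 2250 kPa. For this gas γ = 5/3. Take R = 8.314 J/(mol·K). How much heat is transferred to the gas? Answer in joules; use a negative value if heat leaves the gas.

63000 J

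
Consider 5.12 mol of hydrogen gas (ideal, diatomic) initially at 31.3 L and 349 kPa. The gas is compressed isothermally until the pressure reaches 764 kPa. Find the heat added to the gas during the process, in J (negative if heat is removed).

-8560 J

T₁ = P₁V₁/(nR) = 349×31.3/(5.12×8.314) = 257 K.
Isothermal: T stays 257 K; PV = const ⇒ V₂ = 14.3 L, P₂ = 764 kPa.
ΔU = 0 (ideal gas, T constant).
W = nRT ln(V₂/V₁) = 5.12×8.314×257×ln(0.457) = -8560 J.
Q = ΔU + W = -8560 J.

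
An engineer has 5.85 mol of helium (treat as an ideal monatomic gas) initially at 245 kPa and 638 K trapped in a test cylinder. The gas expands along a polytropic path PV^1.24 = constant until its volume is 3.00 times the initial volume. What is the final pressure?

V₁ = nRT₁/P₁ = 5.85×8.314×638/245 = 127 L.
Polytropic n=1.24: T₂ = T₁(V₁/V₂)^(n−1) = 638×(0.333)^0.24 = 490 K; P₂ = P₁(V₁/V₂)^n = 62.7 kPa.

62.7 kPa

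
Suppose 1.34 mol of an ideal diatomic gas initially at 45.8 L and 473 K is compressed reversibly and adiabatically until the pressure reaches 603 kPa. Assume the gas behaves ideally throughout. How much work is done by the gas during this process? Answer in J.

P₁ = nRT₁/V₁ = 1.34×8.314×473/45.8 = 115 kPa.
Adiabatic: T₂/T₁ = (P₂/P₁)^((γ−1)/γ) ⇒ T₂ = 473×(5.24)^0.286 = 759 K; V₂ = 14.0 L.
ΔU = nCvΔT = 1.34×20.8×(759−473) = 7970 J.
Q = 0 for an adiabatic process, so W = −ΔU = -7970 J.

-7970 J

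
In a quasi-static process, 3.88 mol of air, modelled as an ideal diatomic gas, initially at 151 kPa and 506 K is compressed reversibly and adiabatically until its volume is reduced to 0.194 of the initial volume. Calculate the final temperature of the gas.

975 K

V₁ = nRT₁/P₁ = 3.88×8.314×506/151 = 108 L.
Adiabatic: TV^(γ−1) = const ⇒ T₂ = 506×(5.15)^0.400 = 975 K; PV^γ = const ⇒ P₂ = 1500 kPa.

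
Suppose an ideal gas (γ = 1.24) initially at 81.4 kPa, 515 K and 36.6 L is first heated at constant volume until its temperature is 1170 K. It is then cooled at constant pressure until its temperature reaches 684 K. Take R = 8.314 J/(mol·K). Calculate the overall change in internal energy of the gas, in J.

n = P₁V₁/(RT₁) = 81.4×36.6/(8.314×515) = 0.696 mol.
Step 1 — Isochoric: V stays 36.6 L; P/T = const ⇒ T₂ = 1170 K, P₂ = 185 kPa.
W = 0 (no volume change).
ΔU = nCvΔT = 0.696×34.6×(1170−515) = 15800 J.
Q = ΔU = 15800 J.
State after step 1: P = 185 kPa, V = 36.6 L, T = 1170 K.
Step 2 — Isobaric: P stays 185 kPa; V/T = const ⇒ T₂ = 684 K, V₂ = 21.4 L.
W = PΔV = 185×(21.4−36.6) kPa·L = -2810 J.
ΔU = nCvΔT = 0.696×34.6×(684−1170) = -11700 J.
Q = ΔU + W = nCpΔT = -14500 J.
Net over both steps: W = -2810 J, Q = 1260 J, ΔU = 4070 J.

4070 J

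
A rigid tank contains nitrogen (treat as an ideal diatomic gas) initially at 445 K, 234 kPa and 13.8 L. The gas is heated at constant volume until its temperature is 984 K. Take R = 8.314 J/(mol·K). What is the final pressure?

Isochoric: V stays 13.8 L; P/T = const ⇒ T₂ = 984 K, P₂ = 517 kPa.

517 kPa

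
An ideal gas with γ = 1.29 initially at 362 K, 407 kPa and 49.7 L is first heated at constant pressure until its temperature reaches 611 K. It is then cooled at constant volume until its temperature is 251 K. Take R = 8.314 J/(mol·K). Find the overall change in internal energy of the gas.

-21400 J

n = P₁V₁/(RT₁) = 407×49.7/(8.314×362) = 6.72 mol.
Step 1 — Isobaric: P stays 407 kPa; V/T = const ⇒ T₂ = 611 K, V₂ = 83.9 L.
W = PΔV = 407×(83.9−49.7) kPa·L = 13900 J.
ΔU = nCvΔT = 6.72×28.7×(611−362) = 48000 J.
Q = ΔU + W = nCpΔT = 61900 J.
State after step 1: P = 407 kPa, V = 83.9 L, T = 611 K.
Step 2 — Isochoric: V stays 83.9 L; P/T = const ⇒ T₂ = 251 K, P₂ = 167 kPa.
W = 0 (no volume change).
ΔU = nCvΔT = 6.72×28.7×(251−611) = -69400 J.
Q = ΔU = -69400 J.
Net over both steps: W = 13900 J, Q = -7470 J, ΔU = -21400 J.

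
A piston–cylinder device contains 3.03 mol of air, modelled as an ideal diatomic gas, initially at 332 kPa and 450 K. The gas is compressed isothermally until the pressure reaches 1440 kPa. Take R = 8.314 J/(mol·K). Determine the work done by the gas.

V₁ = nRT₁/P₁ = 3.03×8.314×450/332 = 34.1 L.
Isothermal: T stays 450 K; PV = const ⇒ V₂ = 7.87 L, P₂ = 1440 kPa.
W = nRT ln(V₂/V₁) = 3.03×8.314×450×ln(0.231) = -16600 J.

-16600 J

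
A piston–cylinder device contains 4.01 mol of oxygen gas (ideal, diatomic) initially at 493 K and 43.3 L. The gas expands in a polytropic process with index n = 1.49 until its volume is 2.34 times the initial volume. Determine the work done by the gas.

P₁ = nRT₁/V₁ = 4.01×8.314×493/43.3 = 380 kPa.
Polytropic n=1.49: T₂ = T₁(V₁/V₂)^(n−1) = 493×(0.427)^0.49 = 325 K; P₂ = P₁(V₁/V₂)^n = 107 kPa.
W = (P₁V₁−P₂V₂)/(n−1) = (380×43.3−107×101)/0.49 = 11400 J.

11400 J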